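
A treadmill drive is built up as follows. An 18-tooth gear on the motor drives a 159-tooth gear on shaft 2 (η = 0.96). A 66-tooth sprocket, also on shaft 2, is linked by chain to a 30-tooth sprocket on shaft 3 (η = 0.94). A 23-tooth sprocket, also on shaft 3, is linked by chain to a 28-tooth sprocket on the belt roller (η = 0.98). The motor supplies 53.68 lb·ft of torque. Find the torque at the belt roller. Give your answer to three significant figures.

232 lb·ft

Gear mesh: ratio = 159/18 = 8.8333; torque at shaft 2 = 53.68 × 8.8333 × 0.96 = 455.21 lb·ft.
Chain: ratio = 30/66 = 0.45455; torque at shaft 3 = 455.21 × 0.45455 × 0.94 = 194.5 lb·ft.
Chain: ratio = 28/23 = 1.2174; torque at the belt roller = 194.5 × 1.2174 × 0.98 = 232.04 lb·ft.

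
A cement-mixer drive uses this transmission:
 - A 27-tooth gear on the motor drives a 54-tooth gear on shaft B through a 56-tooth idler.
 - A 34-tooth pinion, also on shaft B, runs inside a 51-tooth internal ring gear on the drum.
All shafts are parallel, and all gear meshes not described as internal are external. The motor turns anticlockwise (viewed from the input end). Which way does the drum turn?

anticlockwise

the motor → shaft B: driver → idler → driven is 2 external meshes, 2 reversals → CCW.
shaft B → the drum: internal mesh, same direction → CCW.
2 reversals in total — an even number — so the drum turns the same way as the motor.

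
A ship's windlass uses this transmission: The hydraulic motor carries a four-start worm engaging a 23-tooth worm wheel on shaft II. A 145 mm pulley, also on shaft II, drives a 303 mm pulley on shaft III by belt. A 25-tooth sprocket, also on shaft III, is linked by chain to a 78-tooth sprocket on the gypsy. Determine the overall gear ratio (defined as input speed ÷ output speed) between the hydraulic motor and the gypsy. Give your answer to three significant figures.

37.5

Each stage contributes driven/driver: worm 23/4 = 5.75, belt 303/145 = 2.0897, chain 78/25 = 3.12.
Overall: 5.75 × 2.0897 × 3.12 = 37.488.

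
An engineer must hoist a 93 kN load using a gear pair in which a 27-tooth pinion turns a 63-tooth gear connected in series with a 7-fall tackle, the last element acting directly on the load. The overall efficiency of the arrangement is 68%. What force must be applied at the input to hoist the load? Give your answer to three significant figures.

8.37 kN

Gear pair MA = 63/27 = 2.3333.
Block-and-tackle MA = number of supporting rope parts = 7.
Combined ideal MA = 2.3333 × 7 = 16.333.
Actual MA = 16.333 × 0.68 = 11.107.
Effort = load / actual MA = 93 / 11.107 = 8.3733 kN.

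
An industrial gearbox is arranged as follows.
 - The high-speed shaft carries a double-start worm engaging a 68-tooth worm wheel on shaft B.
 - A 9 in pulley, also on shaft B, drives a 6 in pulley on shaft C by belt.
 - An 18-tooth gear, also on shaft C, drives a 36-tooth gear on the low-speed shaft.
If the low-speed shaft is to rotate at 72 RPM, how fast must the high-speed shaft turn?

3264 RPM

Overall ratio R = 34 × 0.66667 × 2 = 45.333.
Required input speed = output speed × R = 72 × 45.333 = 3264 RPM.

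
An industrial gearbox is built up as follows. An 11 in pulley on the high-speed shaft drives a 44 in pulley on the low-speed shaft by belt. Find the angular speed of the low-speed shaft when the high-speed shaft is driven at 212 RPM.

belt 44/11 = 4 → 212/4 = 53 RPM

53 RPM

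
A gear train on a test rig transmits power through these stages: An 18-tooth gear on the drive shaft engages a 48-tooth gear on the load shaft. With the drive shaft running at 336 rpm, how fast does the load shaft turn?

the drive shaft → the load shaft (gear mesh, 48/18): 336 ÷ 2.6667 = 126 rpm

126 rpm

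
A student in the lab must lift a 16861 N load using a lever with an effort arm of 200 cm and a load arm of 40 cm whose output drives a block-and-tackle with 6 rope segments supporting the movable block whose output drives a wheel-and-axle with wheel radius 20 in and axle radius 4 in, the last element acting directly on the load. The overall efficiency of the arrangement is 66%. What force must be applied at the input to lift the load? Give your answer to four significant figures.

170.3 N

Lever MA = effort arm / load arm = 200/40 = 5.
Block-and-tackle MA = number of supporting rope parts = 6.
Wheel-and-axle MA = R/r = 20/4 = 5.
Combined ideal MA = 5 × 6 × 5 = 150.
Actual MA = 150 × 0.66 = 99.
Effort = load / actual MA = 16861 / 99 = 170.31 N.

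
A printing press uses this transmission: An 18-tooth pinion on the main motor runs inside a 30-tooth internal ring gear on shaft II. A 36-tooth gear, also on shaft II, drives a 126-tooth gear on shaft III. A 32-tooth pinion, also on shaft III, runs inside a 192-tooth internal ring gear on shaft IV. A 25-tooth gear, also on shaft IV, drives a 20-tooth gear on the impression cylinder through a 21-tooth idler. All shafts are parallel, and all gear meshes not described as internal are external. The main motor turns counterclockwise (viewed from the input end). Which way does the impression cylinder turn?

the main motor → shaft II: internal mesh, same direction → CCW.
shaft II → shaft III: external mesh, 1 reversal → CW.
shaft III → shaft IV: internal mesh, same direction → CW.
shaft IV → the impression cylinder: driver → idler → driven is 2 external meshes, 2 reversals → CW.
3 reversals in total — an odd number — so the impression cylinder turns opposite to the main motor.

clockwise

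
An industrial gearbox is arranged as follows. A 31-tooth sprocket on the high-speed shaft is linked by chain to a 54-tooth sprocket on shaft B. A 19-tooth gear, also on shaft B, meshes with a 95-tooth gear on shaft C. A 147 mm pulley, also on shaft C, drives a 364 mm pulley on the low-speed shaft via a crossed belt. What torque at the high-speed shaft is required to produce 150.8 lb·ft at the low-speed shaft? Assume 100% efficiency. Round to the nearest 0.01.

Overall ratio R = 1.7419 × 5 × 2.4762 = 21.567.
Input torque = output torque / R = 150.8 / 21.567 = 6.9922 lb·ft.

6.99 lb·ft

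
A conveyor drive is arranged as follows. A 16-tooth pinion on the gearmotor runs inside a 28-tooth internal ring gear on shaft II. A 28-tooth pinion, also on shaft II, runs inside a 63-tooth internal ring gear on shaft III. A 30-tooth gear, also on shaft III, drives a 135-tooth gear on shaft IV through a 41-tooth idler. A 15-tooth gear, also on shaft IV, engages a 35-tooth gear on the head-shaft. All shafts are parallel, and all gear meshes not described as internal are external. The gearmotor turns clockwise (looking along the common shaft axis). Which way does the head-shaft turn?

the gearmotor → shaft II: internal mesh, same direction → CW.
shaft II → shaft III: internal mesh, same direction → CW.
shaft III → shaft IV: driver → idler → driven is 2 external meshes, 2 reversals → CW.
shaft IV → the head-shaft: external mesh, 1 reversal → CCW.
3 reversals in total — an odd number — so the head-shaft turns opposite to the gearmotor.

anticlockwise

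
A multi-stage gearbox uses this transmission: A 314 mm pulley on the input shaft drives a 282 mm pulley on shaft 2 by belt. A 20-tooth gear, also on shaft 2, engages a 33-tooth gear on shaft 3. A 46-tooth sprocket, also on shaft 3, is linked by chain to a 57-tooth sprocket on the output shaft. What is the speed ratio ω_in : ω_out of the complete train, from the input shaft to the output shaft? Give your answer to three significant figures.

1.84

Each stage contributes driven/driver: belt 282/314 = 0.89809, gear mesh 33/20 = 1.65, chain 57/46 = 1.2391.
Overall: 0.89809 × 1.65 × 1.2391 = 1.8362.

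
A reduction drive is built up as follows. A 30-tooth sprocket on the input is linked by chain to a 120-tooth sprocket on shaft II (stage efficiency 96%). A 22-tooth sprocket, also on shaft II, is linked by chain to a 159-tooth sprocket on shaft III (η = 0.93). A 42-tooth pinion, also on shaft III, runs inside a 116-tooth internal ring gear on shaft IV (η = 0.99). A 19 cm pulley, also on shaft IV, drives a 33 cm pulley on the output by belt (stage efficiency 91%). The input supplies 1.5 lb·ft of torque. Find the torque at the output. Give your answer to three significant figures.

167 lb·ft

Chain: ratio = 120/30 = 4; torque at shaft II = 1.5 × 4 × 0.96 = 5.76 lb·ft.
Chain: ratio = 159/22 = 7.2273; torque at shaft III = 5.76 × 7.2273 × 0.93 = 38.715 lb·ft.
Internal gear: ratio = 116/42 = 2.7619; torque at shaft IV = 38.715 × 2.7619 × 0.99 = 105.86 lb·ft.
Belt: ratio = 33/19 = 1.7368; torque at the output = 105.86 × 1.7368 × 0.91 = 167.31 lb·ft.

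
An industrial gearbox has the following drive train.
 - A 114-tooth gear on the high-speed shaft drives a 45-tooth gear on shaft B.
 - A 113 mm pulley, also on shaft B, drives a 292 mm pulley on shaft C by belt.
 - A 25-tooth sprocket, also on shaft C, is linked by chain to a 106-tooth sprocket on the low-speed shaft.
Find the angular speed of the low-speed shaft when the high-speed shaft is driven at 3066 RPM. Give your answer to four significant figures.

708.9 RPM

Gear mesh: ratio = 45/114 = 0.39474, so shaft B turns at 3066 / 0.39474 = 7767.2 RPM.
Belt: ratio = 292/113 = 2.5841, so shaft C turns at 7767.2 / 2.5841 = 3005.8 RPM.
Chain: ratio = 106/25 = 4.24, so the low-speed shaft turns at 3005.8 / 4.24 = 708.92 RPM.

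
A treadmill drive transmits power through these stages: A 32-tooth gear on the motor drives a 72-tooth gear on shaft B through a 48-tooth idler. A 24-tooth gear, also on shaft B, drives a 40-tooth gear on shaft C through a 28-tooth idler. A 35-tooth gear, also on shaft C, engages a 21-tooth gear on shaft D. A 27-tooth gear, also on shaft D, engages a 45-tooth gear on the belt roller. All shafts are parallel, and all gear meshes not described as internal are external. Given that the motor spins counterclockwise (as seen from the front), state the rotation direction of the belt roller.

counterclockwise

the motor → shaft B: driver → idler → driven is 2 external meshes, 2 reversals → CCW.
shaft B → shaft C: driver → idler → driven is 2 external meshes, 2 reversals → CCW.
shaft C → shaft D: external mesh, 1 reversal → CW.
shaft D → the belt roller: external mesh, 1 reversal → CCW.
6 reversals in total — an even number — so the belt roller turns the same way as the motor.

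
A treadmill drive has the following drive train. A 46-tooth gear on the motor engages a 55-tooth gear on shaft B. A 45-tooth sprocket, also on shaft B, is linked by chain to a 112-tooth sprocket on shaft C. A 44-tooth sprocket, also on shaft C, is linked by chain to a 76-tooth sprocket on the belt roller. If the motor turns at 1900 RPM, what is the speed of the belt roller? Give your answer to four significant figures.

369.6 RPM

the motor → shaft B (gear mesh, 55/46): 1900 ÷ 1.1957 = 1589.1 RPM
shaft B → shaft C (chain, 112/45): 1589.1 ÷ 2.4889 = 638.47 RPM
shaft C → the belt roller (chain, 76/44): 638.47 ÷ 1.7273 = 369.64 RPM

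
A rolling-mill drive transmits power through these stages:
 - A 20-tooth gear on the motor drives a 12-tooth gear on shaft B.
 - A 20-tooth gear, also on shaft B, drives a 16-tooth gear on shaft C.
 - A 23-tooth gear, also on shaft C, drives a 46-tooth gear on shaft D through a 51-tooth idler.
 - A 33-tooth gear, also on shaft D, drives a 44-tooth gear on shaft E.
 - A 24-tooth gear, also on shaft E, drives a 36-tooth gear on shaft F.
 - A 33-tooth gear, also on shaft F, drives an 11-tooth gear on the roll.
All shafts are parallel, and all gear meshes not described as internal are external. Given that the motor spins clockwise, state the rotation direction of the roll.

the motor → shaft B: external mesh, 1 reversal → CCW.
shaft B → shaft C: external mesh, 1 reversal → CW.
shaft C → shaft D: driver → idler → driven is 2 external meshes, 2 reversals → CW.
shaft D → shaft E: external mesh, 1 reversal → CCW.
shaft E → shaft F: external mesh, 1 reversal → CW.
shaft F → the roll: external mesh, 1 reversal → CCW.
7 reversals in total — an odd number — so the roll turns opposite to the motor.

counterclockwise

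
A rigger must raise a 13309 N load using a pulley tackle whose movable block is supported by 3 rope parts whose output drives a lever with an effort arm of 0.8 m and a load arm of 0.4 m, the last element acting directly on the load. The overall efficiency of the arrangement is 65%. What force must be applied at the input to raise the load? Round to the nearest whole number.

3413 N

Block-and-tackle MA = number of supporting rope parts = 3.
Lever MA = effort arm / load arm = 0.8/0.4 = 2.
Combined ideal MA = 3 × 2 = 6.
Actual MA = 6 × 0.65 = 3.9.
Effort = load / actual MA = 13309 / 3.9 = 3412.6 N.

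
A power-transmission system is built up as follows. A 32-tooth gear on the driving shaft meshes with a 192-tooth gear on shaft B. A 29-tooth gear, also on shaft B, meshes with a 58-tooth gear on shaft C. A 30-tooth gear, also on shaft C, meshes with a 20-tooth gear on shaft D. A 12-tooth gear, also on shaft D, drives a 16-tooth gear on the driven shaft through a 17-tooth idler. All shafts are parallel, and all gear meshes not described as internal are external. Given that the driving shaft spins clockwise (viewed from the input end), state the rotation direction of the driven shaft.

counterclockwise

the driving shaft → shaft B: external mesh, 1 reversal → CCW.
shaft B → shaft C: external mesh, 1 reversal → CW.
shaft C → shaft D: external mesh, 1 reversal → CCW.
shaft D → the driven shaft: driver → idler → driven is 2 external meshes, 2 reversals → CCW.
5 reversals in total — an odd number — so the driven shaft turns opposite to the driving shaft.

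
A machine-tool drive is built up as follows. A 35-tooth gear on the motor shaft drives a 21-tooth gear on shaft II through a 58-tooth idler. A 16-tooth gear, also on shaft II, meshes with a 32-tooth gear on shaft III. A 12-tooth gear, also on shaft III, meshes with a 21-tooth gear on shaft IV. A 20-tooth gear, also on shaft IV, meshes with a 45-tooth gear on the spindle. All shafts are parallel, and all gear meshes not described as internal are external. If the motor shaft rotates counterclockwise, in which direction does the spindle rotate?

clockwise

the motor shaft → shaft II: driver → idler → driven is 2 external meshes, 2 reversals → CCW.
shaft II → shaft III: external mesh, 1 reversal → CW.
shaft III → shaft IV: external mesh, 1 reversal → CCW.
shaft IV → the spindle: external mesh, 1 reversal → CW.
5 reversals in total — an odd number — so the spindle turns opposite to the motor shaft.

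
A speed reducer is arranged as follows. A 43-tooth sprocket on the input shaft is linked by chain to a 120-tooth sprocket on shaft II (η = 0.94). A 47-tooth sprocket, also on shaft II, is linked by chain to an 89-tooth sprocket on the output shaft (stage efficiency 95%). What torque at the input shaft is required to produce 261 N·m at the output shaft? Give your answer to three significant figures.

55.3 N·m

Overall ratio R = 2.7907 × 1.8936 = 5.2845; overall efficiency η = 0.94 × 0.95 = 0.8930.
Input torque = output torque / (R × η) = 261 / (5.2845 × 0.8930) = 55.308 N·m.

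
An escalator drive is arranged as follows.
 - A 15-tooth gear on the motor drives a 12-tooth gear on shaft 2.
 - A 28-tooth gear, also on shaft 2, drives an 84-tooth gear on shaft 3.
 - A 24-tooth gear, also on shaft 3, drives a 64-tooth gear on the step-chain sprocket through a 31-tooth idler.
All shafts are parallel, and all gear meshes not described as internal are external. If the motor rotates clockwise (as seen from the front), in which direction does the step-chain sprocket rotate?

the motor → shaft 2: external mesh, 1 reversal → CCW.
shaft 2 → shaft 3: external mesh, 1 reversal → CW.
shaft 3 → the step-chain sprocket: driver → idler → driven is 2 external meshes, 2 reversals → CW.
4 reversals in total — an even number — so the step-chain sprocket turns the same way as the motor.

clockwise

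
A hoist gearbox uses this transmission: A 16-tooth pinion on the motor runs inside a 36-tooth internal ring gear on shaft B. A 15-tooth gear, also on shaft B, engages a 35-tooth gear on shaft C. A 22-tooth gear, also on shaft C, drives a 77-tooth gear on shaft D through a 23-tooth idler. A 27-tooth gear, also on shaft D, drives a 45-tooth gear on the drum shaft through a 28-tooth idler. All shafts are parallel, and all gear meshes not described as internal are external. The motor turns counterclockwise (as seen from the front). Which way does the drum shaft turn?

the motor → shaft B: internal mesh, same direction → CCW.
shaft B → shaft C: external mesh, 1 reversal → CW.
shaft C → shaft D: driver → idler → driven is 2 external meshes, 2 reversals → CW.
shaft D → the drum shaft: driver → idler → driven is 2 external meshes, 2 reversals → CW.
5 reversals in total — an odd number — so the drum shaft turns opposite to the motor.

clockwise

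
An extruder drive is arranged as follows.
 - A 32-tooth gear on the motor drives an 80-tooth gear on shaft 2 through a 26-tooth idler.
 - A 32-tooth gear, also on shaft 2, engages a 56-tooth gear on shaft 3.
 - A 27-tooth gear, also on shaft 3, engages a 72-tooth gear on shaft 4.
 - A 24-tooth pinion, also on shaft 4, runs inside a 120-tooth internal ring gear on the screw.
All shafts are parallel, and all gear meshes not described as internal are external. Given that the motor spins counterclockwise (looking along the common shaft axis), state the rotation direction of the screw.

the motor → shaft 2: driver → idler → driven is 2 external meshes, 2 reversals → CCW.
shaft 2 → shaft 3: external mesh, 1 reversal → CW.
shaft 3 → shaft 4: external mesh, 1 reversal → CCW.
shaft 4 → the screw: internal mesh, same direction → CCW.
4 reversals in total — an even number — so the screw turns the same way as the motor.

counterclockwise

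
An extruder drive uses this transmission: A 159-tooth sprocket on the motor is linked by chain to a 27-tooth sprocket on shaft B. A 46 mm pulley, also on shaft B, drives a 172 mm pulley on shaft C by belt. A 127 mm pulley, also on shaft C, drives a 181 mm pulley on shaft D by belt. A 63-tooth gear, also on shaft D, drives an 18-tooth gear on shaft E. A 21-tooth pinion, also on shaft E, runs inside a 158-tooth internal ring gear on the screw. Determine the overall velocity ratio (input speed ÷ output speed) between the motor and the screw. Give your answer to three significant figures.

Each stage contributes driven/driver: chain 27/159 = 0.16981, belt 172/46 = 3.7391, belt 181/127 = 1.4252, gear mesh 18/63 = 0.28571, internal gear 158/21 = 7.5238.
Overall: 0.16981 × 3.7391 × 1.4252 × 0.28571 × 7.5238 = 1.9453.

1.95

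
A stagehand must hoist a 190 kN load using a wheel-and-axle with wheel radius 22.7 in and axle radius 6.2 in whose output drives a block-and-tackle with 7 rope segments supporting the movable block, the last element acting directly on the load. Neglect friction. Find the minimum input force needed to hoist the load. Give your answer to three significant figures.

7.41 kN

Wheel-and-axle MA = R/r = 22.7/6.2 = 3.6613.
Block-and-tackle MA = number of supporting rope parts = 7.
Combined ideal MA = 3.6613 × 7 = 25.629.
Effort = load / MA = 190 / 25.629 = 7.4135 kN.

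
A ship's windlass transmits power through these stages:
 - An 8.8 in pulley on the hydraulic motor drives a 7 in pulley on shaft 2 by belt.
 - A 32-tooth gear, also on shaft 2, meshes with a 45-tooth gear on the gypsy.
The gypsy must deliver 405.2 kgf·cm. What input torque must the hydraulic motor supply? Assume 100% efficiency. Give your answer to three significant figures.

Overall ratio R = 0.79545 × 1.4062 = 1.1186.
Input torque = output torque / R = 405.2 / 1.1186 = 362.24 kgf·cm.

362 kgf·cm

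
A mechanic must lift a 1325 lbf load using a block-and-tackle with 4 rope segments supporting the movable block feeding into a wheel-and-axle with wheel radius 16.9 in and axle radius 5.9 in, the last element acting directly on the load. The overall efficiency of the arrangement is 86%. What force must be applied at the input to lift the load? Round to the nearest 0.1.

134.5 lbf

Block-and-tackle MA = number of supporting rope parts = 4.
Wheel-and-axle MA = R/r = 16.9/5.9 = 2.8644.
Combined ideal MA = 4 × 2.8644 = 11.458.
Actual MA = 11.458 × 0.86 = 9.8536.
Effort = load / actual MA = 1325 / 9.8536 = 134.47 lbf.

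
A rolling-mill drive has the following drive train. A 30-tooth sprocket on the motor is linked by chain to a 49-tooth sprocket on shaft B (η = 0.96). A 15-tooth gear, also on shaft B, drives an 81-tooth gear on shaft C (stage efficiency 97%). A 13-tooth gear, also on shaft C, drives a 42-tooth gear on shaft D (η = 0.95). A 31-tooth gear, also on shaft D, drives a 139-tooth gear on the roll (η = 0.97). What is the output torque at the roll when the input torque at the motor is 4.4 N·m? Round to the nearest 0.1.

482.4 N·m

After the chain (49/30): 4.4 × 1.6333 × 0.96 = 6.8992 N·m
After the gear mesh (81/15): 6.8992 × 5.4 × 0.97 = 36.138 N·m
After the gear mesh (42/13): 36.138 × 3.2308 × 0.95 = 110.92 N·m
After the gear mesh (139/31): 110.92 × 4.4839 × 0.97 = 482.41 N·m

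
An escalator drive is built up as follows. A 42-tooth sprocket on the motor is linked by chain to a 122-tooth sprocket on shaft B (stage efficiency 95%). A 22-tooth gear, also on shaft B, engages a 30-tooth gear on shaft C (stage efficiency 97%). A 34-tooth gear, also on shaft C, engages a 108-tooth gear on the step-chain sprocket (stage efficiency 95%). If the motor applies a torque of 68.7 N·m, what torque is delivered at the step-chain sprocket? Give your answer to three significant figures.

Chain: ratio = 122/42 = 2.9048; torque at shaft B = 68.7 × 2.9048 × 0.95 = 189.58 N·m.
Gear mesh: ratio = 30/22 = 1.3636; torque at shaft C = 189.58 × 1.3636 × 0.97 = 250.76 N·m.
Gear mesh: ratio = 108/34 = 3.1765; torque at the step-chain sprocket = 250.76 × 3.1765 × 0.95 = 756.71 N·m.

757 N·m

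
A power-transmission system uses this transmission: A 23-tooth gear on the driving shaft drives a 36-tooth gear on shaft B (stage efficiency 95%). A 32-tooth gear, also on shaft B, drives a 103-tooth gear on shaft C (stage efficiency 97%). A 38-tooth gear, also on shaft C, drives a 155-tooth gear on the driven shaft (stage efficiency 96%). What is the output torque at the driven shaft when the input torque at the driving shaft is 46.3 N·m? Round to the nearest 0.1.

After the gear mesh (36/23): 46.3 × 1.5652 × 0.95 = 68.846 N·m
After the gear mesh (103/32): 68.846 × 3.2188 × 0.97 = 214.95 N·m
After the gear mesh (155/38): 214.95 × 4.0789 × 0.96 = 841.7 N·m

841.7 N·m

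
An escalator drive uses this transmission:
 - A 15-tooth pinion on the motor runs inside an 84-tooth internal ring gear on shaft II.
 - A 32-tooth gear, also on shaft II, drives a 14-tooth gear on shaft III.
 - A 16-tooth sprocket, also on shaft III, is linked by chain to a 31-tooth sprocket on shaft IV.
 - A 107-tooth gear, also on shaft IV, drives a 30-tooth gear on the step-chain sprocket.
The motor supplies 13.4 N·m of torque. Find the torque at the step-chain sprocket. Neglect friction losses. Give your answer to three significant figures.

Internal gear: ratio = 84/15 = 5.6; torque at shaft II = 13.4 × 5.6 = 75.04 N·m.
Gear mesh: ratio = 14/32 = 0.4375; torque at shaft III = 75.04 × 0.4375 = 32.83 N·m.
Chain: ratio = 31/16 = 1.9375; torque at shaft IV = 32.83 × 1.9375 = 63.608 N·m.
Gear mesh: ratio = 30/107 = 0.28037; torque at the step-chain sprocket = 63.608 × 0.28037 = 17.834 N·m.

17.8 N·m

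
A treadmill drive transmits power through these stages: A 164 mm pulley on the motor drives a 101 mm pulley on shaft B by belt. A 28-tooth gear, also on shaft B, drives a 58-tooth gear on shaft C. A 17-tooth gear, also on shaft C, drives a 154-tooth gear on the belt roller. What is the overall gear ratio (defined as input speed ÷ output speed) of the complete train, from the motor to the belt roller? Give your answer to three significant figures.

11.6

Each stage contributes driven/driver: belt 101/164 = 0.61585, gear mesh 58/28 = 2.0714, gear mesh 154/17 = 9.0588.
Overall: 0.61585 × 2.0714 × 9.0588 = 11.556.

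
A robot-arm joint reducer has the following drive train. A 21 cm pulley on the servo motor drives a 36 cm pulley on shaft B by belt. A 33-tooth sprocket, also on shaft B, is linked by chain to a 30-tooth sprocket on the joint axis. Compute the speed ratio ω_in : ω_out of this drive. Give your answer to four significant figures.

Each stage contributes driven/driver: belt 36/21 = 1.7143, chain 30/33 = 0.90909.
Overall: 1.7143 × 0.90909 = 1.5584.

1.558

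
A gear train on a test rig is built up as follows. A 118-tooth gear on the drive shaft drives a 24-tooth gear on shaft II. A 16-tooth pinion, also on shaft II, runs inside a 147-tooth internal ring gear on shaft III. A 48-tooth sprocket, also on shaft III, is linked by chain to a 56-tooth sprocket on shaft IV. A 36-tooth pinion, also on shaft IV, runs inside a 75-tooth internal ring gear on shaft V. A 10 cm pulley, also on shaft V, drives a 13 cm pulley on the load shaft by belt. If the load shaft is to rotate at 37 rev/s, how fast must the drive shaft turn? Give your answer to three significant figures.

218 rev/s

Overall ratio R = 0.20339 × 9.1875 × 1.1667 × 2.0833 × 1.3 = 5.9044.
Required input speed = output speed × R = 37 × 5.9044 = 218.46 rev/s.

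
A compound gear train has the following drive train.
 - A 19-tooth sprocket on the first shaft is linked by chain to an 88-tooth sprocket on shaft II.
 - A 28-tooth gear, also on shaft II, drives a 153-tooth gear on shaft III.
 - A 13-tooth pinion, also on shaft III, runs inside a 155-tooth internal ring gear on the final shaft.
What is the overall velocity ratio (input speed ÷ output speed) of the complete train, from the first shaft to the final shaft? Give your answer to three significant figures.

Each stage contributes driven/driver: chain 88/19 = 4.6316, gear mesh 153/28 = 5.4643, internal gear 155/13 = 11.923.
Overall: 4.6316 × 5.4643 × 11.923 = 301.75.

302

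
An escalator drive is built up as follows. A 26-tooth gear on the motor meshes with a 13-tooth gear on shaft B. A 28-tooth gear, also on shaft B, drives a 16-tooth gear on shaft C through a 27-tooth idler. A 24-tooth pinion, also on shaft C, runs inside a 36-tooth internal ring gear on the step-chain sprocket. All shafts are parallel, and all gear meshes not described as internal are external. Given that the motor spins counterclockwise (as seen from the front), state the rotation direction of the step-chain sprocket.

clockwise

the motor → shaft B: external mesh, 1 reversal → CW.
shaft B → shaft C: driver → idler → driven is 2 external meshes, 2 reversals → CW.
shaft C → the step-chain sprocket: internal mesh, same direction → CW.
3 reversals in total — an odd number — so the step-chain sprocket turns opposite to the motor.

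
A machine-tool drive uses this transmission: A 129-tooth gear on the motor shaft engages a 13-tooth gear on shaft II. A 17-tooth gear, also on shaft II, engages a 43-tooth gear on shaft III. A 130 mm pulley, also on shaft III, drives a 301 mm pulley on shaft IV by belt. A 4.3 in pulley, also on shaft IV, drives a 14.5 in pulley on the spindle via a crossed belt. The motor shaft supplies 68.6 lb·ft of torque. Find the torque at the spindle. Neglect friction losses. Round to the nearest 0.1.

136.5 lb·ft

After the gear mesh (13/129): 68.6 × 0.10078 = 6.9132 lb·ft
After the gear mesh (43/17): 6.9132 × 2.5294 = 17.486 lb·ft
After the belt (301/130): 17.486 × 2.3154 = 40.487 lb·ft
After the belt (14.5/4.3): 40.487 × 3.3721 = 136.53 lb·ft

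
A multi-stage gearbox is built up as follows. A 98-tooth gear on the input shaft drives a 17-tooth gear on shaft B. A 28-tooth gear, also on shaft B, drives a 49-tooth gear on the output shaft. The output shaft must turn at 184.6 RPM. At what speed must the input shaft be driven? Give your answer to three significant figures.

Overall ratio R = 0.17347 × 1.75 = 0.30357.
Required input speed = output speed × R = 184.6 × 0.30357 = 56.039 RPM.

56.0 RPM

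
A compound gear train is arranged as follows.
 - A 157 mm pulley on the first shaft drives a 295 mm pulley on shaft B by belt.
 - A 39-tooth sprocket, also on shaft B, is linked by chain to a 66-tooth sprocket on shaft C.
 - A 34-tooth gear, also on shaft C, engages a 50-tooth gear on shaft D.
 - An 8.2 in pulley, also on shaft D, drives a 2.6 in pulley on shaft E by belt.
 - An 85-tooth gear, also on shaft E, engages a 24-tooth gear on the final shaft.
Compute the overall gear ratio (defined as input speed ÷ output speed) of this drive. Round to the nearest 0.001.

0.419

Each stage contributes driven/driver: belt 295/157 = 1.879, chain 66/39 = 1.6923, gear mesh 50/34 = 1.4706, belt 2.6/8.2 = 0.31707, gear mesh 24/85 = 0.28235.
Overall: 1.879 × 1.6923 × 1.4706 × 0.31707 × 0.28235 = 0.41864.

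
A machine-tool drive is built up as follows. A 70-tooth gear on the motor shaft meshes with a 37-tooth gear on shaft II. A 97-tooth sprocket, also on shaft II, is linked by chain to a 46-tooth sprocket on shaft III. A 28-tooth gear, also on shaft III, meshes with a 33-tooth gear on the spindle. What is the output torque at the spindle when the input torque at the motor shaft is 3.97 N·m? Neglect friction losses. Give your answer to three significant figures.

Gear mesh: ratio = 37/70 = 0.52857; torque at shaft II = 3.97 × 0.52857 = 2.0984 N·m.
Chain: ratio = 46/97 = 0.47423; torque at shaft III = 2.0984 × 0.47423 = 0.99513 N·m.
Gear mesh: ratio = 33/28 = 1.1786; torque at the spindle = 0.99513 × 1.1786 = 1.1728 N·m.

1.17 N·m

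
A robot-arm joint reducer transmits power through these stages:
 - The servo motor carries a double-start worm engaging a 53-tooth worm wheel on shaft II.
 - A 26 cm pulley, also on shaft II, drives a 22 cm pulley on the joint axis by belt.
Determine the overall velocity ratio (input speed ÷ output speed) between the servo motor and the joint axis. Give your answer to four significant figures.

Each stage contributes driven/driver: worm 53/2 = 26.5, belt 22/26 = 0.84615.
Overall: 26.5 × 0.84615 = 22.423.

22.42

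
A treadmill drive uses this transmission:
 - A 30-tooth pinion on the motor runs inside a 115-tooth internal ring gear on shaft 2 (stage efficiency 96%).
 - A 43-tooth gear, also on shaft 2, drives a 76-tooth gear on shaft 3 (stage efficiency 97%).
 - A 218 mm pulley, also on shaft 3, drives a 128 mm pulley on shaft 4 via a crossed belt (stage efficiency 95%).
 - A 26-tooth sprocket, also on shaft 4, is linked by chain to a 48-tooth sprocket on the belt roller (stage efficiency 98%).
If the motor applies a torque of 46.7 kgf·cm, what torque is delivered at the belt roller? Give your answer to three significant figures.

297 kgf·cm

internal gear 115/30 = 3.8333 → τ = 46.7·3.8333·0.96 = 171.86 kgf·cm
gear mesh 76/43 = 1.7674 → τ = 171.86·1.7674·0.97 = 294.63 kgf·cm
belt 128/218 = 0.58716 → τ = 294.63·0.58716·0.95 = 164.35 kgf·cm
chain 48/26 = 1.8462 → τ = 164.35·1.8462·0.98 = 297.34 kgf·cm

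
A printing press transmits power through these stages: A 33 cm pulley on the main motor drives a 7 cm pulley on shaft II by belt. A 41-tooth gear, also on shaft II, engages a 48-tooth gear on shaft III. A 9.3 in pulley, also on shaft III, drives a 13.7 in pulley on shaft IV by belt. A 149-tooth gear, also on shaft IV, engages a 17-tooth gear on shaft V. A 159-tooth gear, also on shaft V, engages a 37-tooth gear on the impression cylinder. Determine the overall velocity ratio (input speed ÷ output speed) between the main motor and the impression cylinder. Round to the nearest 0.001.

0.010

Each stage contributes driven/driver: belt 7/33 = 0.21212, gear mesh 48/41 = 1.1707, belt 13.7/9.3 = 1.4731, gear mesh 17/149 = 0.11409, gear mesh 37/159 = 0.2327.
Overall: 0.21212 × 1.1707 × 1.4731 × 0.11409 × 0.2327 = 0.0097128.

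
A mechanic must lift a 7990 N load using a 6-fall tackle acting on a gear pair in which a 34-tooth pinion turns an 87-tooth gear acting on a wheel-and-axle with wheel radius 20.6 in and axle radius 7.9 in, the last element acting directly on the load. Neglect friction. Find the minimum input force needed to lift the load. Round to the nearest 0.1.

199.6 N

Block-and-tackle MA = number of supporting rope parts = 6.
Gear pair MA = 87/34 = 2.5588.
Wheel-and-axle MA = R/r = 20.6/7.9 = 2.6076.
Combined ideal MA = 6 × 2.5588 × 2.6076 = 40.034.
Effort = load / MA = 7990 / 40.034 = 199.58 N.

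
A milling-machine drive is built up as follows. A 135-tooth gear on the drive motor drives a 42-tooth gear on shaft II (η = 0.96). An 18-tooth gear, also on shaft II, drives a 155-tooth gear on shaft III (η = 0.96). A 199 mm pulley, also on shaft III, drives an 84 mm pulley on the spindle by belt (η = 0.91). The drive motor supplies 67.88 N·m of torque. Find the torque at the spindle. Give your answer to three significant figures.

64.4 N·m

gear mesh 42/135 = 0.31111 → τ = 67.88·0.31111·0.96 = 20.273 N·m
gear mesh 155/18 = 8.6111 → τ = 20.273·8.6111·0.96 = 167.59 N·m
belt 84/199 = 0.42211 → τ = 167.59·0.42211·0.91 = 64.376 N·m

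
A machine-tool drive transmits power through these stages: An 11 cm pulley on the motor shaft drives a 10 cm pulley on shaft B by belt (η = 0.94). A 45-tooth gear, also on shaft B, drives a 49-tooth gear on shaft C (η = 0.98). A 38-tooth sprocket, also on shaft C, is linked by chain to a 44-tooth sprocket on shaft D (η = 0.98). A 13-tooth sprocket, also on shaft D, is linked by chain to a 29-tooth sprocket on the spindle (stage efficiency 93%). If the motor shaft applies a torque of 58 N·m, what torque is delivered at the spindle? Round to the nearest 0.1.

124.5 N·m

Belt: ratio = 10/11 = 0.90909; torque at shaft B = 58 × 0.90909 × 0.94 = 49.564 N·m.
Gear mesh: ratio = 49/45 = 1.0889; torque at shaft C = 49.564 × 1.0889 × 0.98 = 52.89 N·m.
Chain: ratio = 44/38 = 1.1579; torque at shaft D = 52.89 × 1.1579 × 0.98 = 60.016 N·m.
Chain: ratio = 29/13 = 2.2308; torque at the spindle = 60.016 × 2.2308 × 0.93 = 124.51 N·m.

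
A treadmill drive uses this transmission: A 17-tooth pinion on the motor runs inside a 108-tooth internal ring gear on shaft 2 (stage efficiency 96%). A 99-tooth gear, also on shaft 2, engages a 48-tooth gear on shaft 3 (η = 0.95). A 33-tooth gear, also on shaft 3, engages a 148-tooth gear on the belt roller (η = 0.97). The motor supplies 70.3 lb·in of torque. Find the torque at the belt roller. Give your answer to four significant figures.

859.1 lb·in

After the internal gear (108/17): 70.3 × 6.3529 × 0.96 = 428.75 lb·in
After the gear mesh (48/99): 428.75 × 0.48485 × 0.95 = 197.48 lb·in
After the gear mesh (148/33): 197.48 × 4.4848 × 0.97 = 859.11 lb·in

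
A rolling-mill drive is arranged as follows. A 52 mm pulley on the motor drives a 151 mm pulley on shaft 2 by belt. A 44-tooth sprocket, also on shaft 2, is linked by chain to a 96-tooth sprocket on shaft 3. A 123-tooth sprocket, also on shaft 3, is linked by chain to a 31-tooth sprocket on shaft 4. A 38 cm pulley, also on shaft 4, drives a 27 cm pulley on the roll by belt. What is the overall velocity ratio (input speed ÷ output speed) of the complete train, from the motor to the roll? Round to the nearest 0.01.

1.13

Each stage contributes driven/driver: belt 151/52 = 2.9038, chain 96/44 = 2.1818, chain 31/123 = 0.25203, belt 27/38 = 0.71053.
Overall: 2.9038 × 2.1818 × 0.25203 × 0.71053 = 1.1346.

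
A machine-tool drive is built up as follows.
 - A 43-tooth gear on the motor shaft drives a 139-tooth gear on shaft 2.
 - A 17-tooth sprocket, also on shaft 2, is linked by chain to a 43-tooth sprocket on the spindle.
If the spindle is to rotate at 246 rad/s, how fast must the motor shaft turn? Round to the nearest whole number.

Overall ratio R = 3.2326 × 2.5294 = 8.1765.
Required input speed = output speed × R = 246 × 8.1765 = 2011.4 rad/s.

2011 rad/s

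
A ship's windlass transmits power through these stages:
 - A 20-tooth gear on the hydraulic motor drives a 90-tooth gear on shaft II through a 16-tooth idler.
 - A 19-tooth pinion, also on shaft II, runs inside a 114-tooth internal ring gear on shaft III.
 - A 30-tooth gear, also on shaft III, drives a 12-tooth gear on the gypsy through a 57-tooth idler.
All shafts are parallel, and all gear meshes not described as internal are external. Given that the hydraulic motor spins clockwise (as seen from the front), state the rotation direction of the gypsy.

the hydraulic motor → shaft II: driver → idler → driven is 2 external meshes, 2 reversals → CW.
shaft II → shaft III: internal mesh, same direction → CW.
shaft III → the gypsy: driver → idler → driven is 2 external meshes, 2 reversals → CW.
4 reversals in total — an even number — so the gypsy turns the same way as the hydraulic motor.

clockwise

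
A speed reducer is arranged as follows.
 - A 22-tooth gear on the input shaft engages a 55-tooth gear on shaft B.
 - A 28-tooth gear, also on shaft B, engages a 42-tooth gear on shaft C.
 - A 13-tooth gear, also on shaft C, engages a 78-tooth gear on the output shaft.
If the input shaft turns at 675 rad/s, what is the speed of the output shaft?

30 rad/s

Gear mesh: ratio = 55/22 = 2.5, so shaft B turns at 675 / 2.5 = 270 rad/s.
Gear mesh: ratio = 42/28 = 1.5, so shaft C turns at 270 / 1.5 = 180 rad/s.
Gear mesh: ratio = 78/13 = 6, so the output shaft turns at 180 / 6 = 30 rad/s.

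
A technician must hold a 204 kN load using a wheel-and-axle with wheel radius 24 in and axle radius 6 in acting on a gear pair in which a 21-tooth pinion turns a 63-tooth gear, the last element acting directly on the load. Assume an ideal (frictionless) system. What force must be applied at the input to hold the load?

Wheel-and-axle MA = R/r = 24/6 = 4.
Gear pair MA = 63/21 = 3.
Combined ideal MA = 4 × 3 = 12.
Effort = load / MA = 204 / 12 = 17 kN.

17 kN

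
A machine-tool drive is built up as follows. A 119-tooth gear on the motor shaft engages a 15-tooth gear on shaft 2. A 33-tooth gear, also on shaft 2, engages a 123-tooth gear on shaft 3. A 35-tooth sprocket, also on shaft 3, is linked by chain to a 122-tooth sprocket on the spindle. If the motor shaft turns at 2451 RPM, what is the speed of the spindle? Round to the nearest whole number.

Gear mesh: ratio = 15/119 = 0.12605, so shaft 2 turns at 2451 / 0.12605 = 19445 RPM.
Gear mesh: ratio = 123/33 = 3.7273, so shaft 3 turns at 19445 / 3.7273 = 5216.8 RPM.
Chain: ratio = 122/35 = 3.4857, so the spindle turns at 5216.8 / 3.4857 = 1496.6 RPM.

1497 RPM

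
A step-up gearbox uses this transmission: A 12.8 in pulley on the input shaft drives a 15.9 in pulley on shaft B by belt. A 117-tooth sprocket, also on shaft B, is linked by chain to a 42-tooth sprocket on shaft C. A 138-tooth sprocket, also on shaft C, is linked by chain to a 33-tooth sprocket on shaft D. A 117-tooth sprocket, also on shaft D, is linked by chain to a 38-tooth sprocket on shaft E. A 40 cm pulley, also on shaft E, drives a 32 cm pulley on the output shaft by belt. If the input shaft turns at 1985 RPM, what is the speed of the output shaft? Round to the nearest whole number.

the input shaft → shaft B (belt, 15.9/12.8): 1985 ÷ 1.2422 = 1598 RPM
shaft B → shaft C (chain, 42/117): 1598 ÷ 0.35897 = 4451.5 RPM
shaft C → shaft D (chain, 33/138): 4451.5 ÷ 0.23913 = 18616 RPM
shaft D → shaft E (chain, 38/117): 18616 ÷ 0.32479 = 57316 RPM
shaft E → the output shaft (belt, 32/40): 57316 ÷ 0.8 = 71645 RPM

71645 RPM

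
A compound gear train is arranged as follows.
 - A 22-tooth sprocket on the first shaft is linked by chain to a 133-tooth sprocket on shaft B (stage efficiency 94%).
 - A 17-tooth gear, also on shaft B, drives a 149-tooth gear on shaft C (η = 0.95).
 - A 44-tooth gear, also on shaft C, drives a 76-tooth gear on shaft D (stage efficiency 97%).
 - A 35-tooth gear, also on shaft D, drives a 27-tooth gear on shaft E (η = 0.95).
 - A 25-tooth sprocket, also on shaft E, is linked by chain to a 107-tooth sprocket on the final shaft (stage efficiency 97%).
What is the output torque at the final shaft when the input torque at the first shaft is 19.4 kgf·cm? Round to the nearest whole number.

After the chain (133/22): 19.4 × 6.0455 × 0.94 = 110.24 kgf·cm
After the gear mesh (149/17): 110.24 × 8.7647 × 0.95 = 917.95 kgf·cm
After the gear mesh (76/44): 917.95 × 1.7273 × 0.97 = 1538 kgf·cm
After the gear mesh (27/35): 1538 × 0.77143 × 0.95 = 1127.1 kgf·cm
After the chain (107/25): 1127.1 × 4.28 × 0.97 = 4679.4 kgf·cm

4679 kgf·cm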